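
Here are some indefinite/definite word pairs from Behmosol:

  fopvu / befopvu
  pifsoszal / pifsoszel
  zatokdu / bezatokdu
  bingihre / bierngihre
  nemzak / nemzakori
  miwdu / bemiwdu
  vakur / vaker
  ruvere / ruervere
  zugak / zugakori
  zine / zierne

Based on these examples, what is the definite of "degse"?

nemzak and pifsoszal both have last vowel 'a' yet inflect differently (nemzakori, pifsoszel), so the last vowel is not what conditions the rule; the final letter is.
"degse" ends in -e. The stems ending in -e (zine → zierne, bingihre → bierngihre, ruvere → ruervere) insert -er- after the first vowel.
The other patterns: stems ending in -k add -ori; stems ending in -u add the prefix be-; stems ending in -l or -r change the last vowel to 'e'.
So degse → deergse.

deergse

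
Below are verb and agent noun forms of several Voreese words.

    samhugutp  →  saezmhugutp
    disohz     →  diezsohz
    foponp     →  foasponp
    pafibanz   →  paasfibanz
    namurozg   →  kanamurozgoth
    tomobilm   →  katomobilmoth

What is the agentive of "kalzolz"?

samhugutp and foponp both end in -p yet inflect differently (saezmhugutp, foasponp), so the final letter is not what conditions the rule; the second-to-last letter is.
"kalzolz" has second-to-last letter 'l'. The one such stem in the data (tomobilm → katomobilmoth) adds ka- … -oth around the stem, so the same rule applies.
So kalzolz → kakalzolzoth.

kakalzolzoth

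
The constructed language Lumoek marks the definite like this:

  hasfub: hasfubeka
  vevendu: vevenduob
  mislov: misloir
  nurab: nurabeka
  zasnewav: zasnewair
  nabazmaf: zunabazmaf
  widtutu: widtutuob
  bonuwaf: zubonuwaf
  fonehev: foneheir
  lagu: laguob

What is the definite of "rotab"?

rotabeka

lagu and hasfub both have last vowel 'u' yet inflect differently (laguob, hasfubeka), so the last vowel is not what conditions the rule; the final letter is.
"rotab" ends in -b. The stems ending in -b (hasfub → hasfubeka, nurab → nurabeka) add -eka.
So rotab → rotabeka.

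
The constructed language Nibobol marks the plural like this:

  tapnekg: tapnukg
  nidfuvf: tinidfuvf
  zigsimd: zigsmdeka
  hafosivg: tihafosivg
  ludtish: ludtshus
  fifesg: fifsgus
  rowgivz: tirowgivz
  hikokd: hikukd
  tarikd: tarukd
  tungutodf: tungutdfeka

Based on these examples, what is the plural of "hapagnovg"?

"hapagnovg" has second-to-last letter 'v'. The stems whose second-to-last letter is 'v' (rowgivz → tirowgivz, hafosivg → tihafosivg, nidfuvf → tinidfuvf) add the prefix ti-.
So hapagnovg → tihapagnovg.

tihapagnovg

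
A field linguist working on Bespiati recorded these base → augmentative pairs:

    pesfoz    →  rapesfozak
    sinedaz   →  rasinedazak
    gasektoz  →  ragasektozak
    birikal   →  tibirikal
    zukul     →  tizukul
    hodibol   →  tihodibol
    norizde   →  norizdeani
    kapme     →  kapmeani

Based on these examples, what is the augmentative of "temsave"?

"temsave" ends in -e. The stems ending in -e (norizde → norizdeani, kapme → kapmeani) add -ani.
The other patterns: stems ending in -z add ra- … -ak around the stem; stems ending in -l add the prefix ti-.
So temsave → temsaveani.

temsaveani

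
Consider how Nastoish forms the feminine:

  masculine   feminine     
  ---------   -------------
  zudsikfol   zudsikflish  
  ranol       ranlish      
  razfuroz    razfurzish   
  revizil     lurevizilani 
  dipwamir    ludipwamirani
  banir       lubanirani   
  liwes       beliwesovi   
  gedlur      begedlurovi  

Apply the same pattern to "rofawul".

berofawulovi

zudsikfol and revizil both end in -l yet inflect differently (zudsikflish, lurevizilani), so the final letter is not what conditions the rule; the last vowel is.
"rofawul" has last vowel 'u'. The one such stem in the data (gedlur → begedlurovi) adds be- … -ovi around the stem, so the same rule applies.
The other patterns: stems whose last vowel is 'o' delete the last vowel and add -ish; stems whose last vowel is 'i' add lu- … -ani around the stem.
So rofawul → berofawulovi.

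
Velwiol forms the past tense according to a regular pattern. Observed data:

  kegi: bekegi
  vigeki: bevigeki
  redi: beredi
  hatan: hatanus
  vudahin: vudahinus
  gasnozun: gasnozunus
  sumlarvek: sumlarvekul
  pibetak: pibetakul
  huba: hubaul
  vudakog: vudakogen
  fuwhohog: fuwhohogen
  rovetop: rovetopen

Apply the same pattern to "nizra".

kegi and vudahin both have last vowel 'i' yet inflect differently (bekegi, vudahinus), so the last vowel is not what conditions the rule; the final letter is.
"nizra" ends in -a. The one such stem in the data (huba → hubaul) adds -ul, so the same rule applies.
The other patterns: stems ending in -i add the prefix be-; stems ending in -n add -us; stems ending in -g or -p add -en.
So nizra → nizraul.

nizraul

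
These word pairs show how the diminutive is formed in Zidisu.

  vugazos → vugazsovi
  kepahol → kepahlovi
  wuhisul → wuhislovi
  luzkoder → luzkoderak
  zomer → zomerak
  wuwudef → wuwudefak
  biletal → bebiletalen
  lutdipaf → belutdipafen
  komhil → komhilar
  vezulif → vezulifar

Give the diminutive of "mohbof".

mohbfovi

kepahol and biletal both end in -l yet inflect differently (kepahlovi, bebiletalen), so the final letter is not what conditions the rule; the last vowel is.
"mohbof" has last vowel 'o'. The stems whose last vowel is 'o' (vugazos → vugazsovi, kepahol → kepahlovi) delete the last vowel and add -ovi.
The other patterns: stems whose last vowel is 'e' add -ak; stems whose last vowel is 'a' add be- … -en around the stem; stems whose last vowel is 'i' add -ar.
So mohbof → mohbfovi.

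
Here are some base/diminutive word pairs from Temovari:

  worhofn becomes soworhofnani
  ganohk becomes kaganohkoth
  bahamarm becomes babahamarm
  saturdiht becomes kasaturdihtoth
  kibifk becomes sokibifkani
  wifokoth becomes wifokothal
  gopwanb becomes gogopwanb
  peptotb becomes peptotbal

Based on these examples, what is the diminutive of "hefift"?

sohefiftani

kibifk and ganohk both end in -k yet inflect differently (sokibifkani, kaganohkoth), so the final letter is not what conditions the rule; the second-to-last letter is.
"hefift" has second-to-last letter 'f'. The stems whose second-to-last letter is 'f' (kibifk → sokibifkani, worhofn → soworhofnani) add so- … -ani around the stem.
The other patterns: stems whose second-to-last letter is 't' add -al; stems whose second-to-last letter is 'h' add ka- … -oth around the stem; stems whose second-to-last letter is 'n' or 'r' repeat the first consonant+vowel as a prefix.
So hefift → sohefiftani.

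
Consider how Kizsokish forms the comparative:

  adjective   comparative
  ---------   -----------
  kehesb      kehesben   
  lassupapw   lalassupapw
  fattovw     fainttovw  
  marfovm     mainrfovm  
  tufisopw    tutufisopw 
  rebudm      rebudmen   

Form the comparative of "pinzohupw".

pipinzohupw

fattovw and tufisopw both end in -w yet inflect differently (fainttovw, tutufisopw), so the final letter is not what conditions the rule; the second-to-last letter is.
"pinzohupw" has second-to-last letter 'p'. The stems whose second-to-last letter is 'p' (tufisopw → tutufisopw, lassupapw → lalassupapw) repeat the first consonant+vowel as a prefix.
So pinzohupw → pipinzohupw.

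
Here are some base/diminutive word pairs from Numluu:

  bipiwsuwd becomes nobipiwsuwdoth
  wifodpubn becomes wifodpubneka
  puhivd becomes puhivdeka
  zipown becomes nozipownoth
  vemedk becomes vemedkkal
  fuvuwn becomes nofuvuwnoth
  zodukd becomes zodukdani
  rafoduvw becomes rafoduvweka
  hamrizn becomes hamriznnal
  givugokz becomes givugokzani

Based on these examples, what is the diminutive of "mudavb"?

fuvuwn and hamrizn both end in -n yet inflect differently (nofuvuwnoth, hamriznnal), so the final letter is not what conditions the rule; the second-to-last letter is.
"mudavb" has second-to-last letter 'v'. The stems whose second-to-last letter is 'v' (puhivd → puhivdeka, rafoduvw → rafoduvweka) add -eka.
So mudavb → mudavbeka.

mudavbeka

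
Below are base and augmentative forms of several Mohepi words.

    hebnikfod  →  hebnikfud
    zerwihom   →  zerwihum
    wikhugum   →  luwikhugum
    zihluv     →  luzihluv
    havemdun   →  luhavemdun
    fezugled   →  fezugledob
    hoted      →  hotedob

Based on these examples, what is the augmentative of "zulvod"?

zulvud

fezugled and hebnikfod both end in -d yet inflect differently (fezugledob, hebnikfud), so the final letter is not what conditions the rule; the last vowel is.
"zulvod" has last vowel 'o'. The stems whose last vowel is 'o' (hebnikfod → hebnikfud, zerwihom → zerwihum) change the last vowel to 'u'.
So zulvod → zulvud.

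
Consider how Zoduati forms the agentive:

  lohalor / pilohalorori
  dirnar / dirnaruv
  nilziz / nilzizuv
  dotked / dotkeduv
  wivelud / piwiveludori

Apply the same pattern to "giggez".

wivelud and dotked both end in -d yet inflect differently (piwiveludori, dotkeduv), so the final letter is not what conditions the rule; the number of vowels is.
"giggez" has 2 vowels. The stems with 2 vowels (dotked → dotkeduv, nilziz → nilzizuv, dirnar → dirnaruv) add -uv.
The other pattern: stems with 3 vowels add pi- … -ori around the stem.
So giggez → giggezuv.

giggezuv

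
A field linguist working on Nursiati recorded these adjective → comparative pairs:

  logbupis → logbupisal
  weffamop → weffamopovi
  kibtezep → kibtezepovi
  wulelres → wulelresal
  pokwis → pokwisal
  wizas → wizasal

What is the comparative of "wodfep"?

wodfepovi

wulelres and kibtezep both have last vowel 'e' yet inflect differently (wulelresal, kibtezepovi), so the last vowel is not what conditions the rule; the final letter is.
"wodfep" ends in -p. The stems ending in -p (kibtezep → kibtezepovi, weffamop → weffamopovi) add -ovi.
So wodfep → wodfepovi.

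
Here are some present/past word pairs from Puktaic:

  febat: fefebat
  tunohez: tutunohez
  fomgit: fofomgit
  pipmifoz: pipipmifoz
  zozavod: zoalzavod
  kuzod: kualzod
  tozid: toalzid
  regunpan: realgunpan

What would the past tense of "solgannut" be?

sosolgannut

"solgannut" ends in -t. The stems ending in -t (febat → fefebat, fomgit → fofomgit) repeat the first consonant+vowel as a prefix.
So solgannut → sosolgannut.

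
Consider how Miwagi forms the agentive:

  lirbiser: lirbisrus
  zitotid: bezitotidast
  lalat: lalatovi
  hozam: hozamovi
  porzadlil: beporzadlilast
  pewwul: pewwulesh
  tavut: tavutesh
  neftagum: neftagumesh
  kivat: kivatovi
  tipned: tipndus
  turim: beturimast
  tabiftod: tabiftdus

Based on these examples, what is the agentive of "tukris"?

turim and neftagum both end in -m yet inflect differently (beturimast, neftagumesh), so the final letter is not what conditions the rule; the last vowel is.
"tukris" has last vowel 'i'. The stems whose last vowel is 'i' (turim → beturimast, porzadlil → beporzadlilast, zitotid → bezitotidast) add be- … -ast around the stem.
The other patterns: stems whose last vowel is 'u' add -esh; stems whose last vowel is 'a' add -ovi; stems whose last vowel is 'e' or 'o' delete the last vowel and add -us.
So tukris → betukrisast.

betukrisast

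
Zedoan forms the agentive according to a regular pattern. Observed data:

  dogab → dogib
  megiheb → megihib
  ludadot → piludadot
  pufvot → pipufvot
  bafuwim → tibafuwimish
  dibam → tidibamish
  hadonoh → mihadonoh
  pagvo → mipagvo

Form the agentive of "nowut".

pinowut

"nowut" ends in -t. The stems ending in -t (ludadot → piludadot, pufvot → pipufvot) add the prefix pi-.
So nowut → pinowut.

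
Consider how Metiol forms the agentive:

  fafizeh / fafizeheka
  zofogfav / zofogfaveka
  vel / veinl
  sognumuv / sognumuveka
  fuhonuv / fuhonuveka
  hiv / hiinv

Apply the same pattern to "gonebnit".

fuhonuv and hiv both end in -v yet inflect differently (fuhonuveka, hiinv), so the final letter is not what conditions the rule; the number of vowels is.
"gonebnit" has 3 vowels. The stems with 3 vowels (fuhonuv → fuhonuveka, zofogfav → zofogfaveka, fafizeh → fafizeheka) add -eka.
So gonebnit → gonebniteka.

gonebniteka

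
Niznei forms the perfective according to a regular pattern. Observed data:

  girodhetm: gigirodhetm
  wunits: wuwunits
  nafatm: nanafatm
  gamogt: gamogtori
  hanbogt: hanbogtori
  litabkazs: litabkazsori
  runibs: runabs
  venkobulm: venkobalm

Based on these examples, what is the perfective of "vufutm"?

wunits and litabkazs both end in -s yet inflect differently (wuwunits, litabkazsori), so the final letter is not what conditions the rule; the second-to-last letter is.
"vufutm" has second-to-last letter 't'. The stems whose second-to-last letter is 't' (girodhetm → gigirodhetm, wunits → wuwunits, nafatm → nanafatm) repeat the first consonant+vowel as a prefix.
The other patterns: stems whose second-to-last letter is 'g' or 'z' add -ori; stems whose second-to-last letter is 'b' or 'l' change the last vowel to 'a'.
So vufutm → vuvufutm.

vuvufutm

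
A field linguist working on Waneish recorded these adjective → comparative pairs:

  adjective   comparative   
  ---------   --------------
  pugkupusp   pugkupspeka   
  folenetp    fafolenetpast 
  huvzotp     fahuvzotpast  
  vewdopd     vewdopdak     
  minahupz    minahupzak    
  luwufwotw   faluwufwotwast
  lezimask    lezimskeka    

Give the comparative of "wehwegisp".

"wehwegisp" has second-to-last letter 's'. The stems whose second-to-last letter is 's' (pugkupusp → pugkupspeka, lezimask → lezimskeka) delete the last vowel and add -eka.
So wehwegisp → wehwegspeka.

wehwegspeka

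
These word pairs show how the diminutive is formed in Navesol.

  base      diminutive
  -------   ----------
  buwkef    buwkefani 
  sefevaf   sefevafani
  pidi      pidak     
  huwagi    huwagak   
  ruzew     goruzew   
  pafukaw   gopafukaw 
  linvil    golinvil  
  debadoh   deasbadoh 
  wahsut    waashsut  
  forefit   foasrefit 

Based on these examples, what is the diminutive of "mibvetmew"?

buwkef and ruzew both have last vowel 'e' yet inflect differently (buwkefani, goruzew), so the last vowel is not what conditions the rule; the final letter is.
"mibvetmew" ends in -w. The stems ending in -w (ruzew → goruzew, pafukaw → gopafukaw) add the prefix go-.
The other patterns: stems ending in -f add -ani; stems ending in -i drop the final letter and add -ak; stems ending in -h or -t insert -as- after the first vowel.
So mibvetmew → gomibvetmew.

gomibvetmew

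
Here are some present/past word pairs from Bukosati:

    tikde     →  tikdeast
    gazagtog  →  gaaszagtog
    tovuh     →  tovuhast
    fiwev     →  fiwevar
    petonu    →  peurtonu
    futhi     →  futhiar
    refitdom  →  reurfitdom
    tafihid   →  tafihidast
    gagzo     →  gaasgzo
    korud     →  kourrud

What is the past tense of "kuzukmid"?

kuurzukmid

tafihid and korud both end in -d yet inflect differently (tafihidast, kourrud), so the final letter is not what conditions the rule; the first letter is.
"kuzukmid" begins with k-. The one such stem in the data (korud → kourrud) inserts -ur- after the first vowel (as do refitdom, petonu), so the same rule applies.
The other patterns: stems beginning with g- insert -as- after the first vowel; stems beginning with f- add -ar; stems beginning with t- add -ast.
So kuzukmid → kuurzukmid.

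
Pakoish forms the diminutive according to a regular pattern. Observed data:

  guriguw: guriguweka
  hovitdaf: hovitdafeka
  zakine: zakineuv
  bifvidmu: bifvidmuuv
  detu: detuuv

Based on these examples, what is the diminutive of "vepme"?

guriguw and bifvidmu both have last vowel 'u' yet inflect differently (guriguweka, bifvidmuuv), so the last vowel is not what conditions the rule; whether the stem ends in a vowel or a consonant is.
"vepme" ends in a vowel. The stems ending in a vowel (zakine → zakineuv, bifvidmu → bifvidmuuv, detu → detuuv) add -uv.
So vepme → vepmeuv.

vepmeuv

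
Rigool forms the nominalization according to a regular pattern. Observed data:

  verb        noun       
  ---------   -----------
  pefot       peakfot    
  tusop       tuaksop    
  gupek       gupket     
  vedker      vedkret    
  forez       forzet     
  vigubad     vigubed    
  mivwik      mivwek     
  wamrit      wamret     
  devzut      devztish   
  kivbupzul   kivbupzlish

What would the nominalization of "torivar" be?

"torivar" has last vowel 'a'. The one such stem in the data (vigubad → vigubed) changes the last vowel to 'e' (as do mivwik, wamrit), so the same rule applies.
So torivar → toriver.

toriver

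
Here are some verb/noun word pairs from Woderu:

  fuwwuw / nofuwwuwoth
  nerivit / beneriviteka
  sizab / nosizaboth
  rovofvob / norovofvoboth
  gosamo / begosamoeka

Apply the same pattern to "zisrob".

gosamo and rovofvob both have last vowel 'o' yet inflect differently (begosamoeka, norovofvoboth), so the last vowel is not what conditions the rule; the final letter is.
"zisrob" ends in -b. The stems ending in -b (sizab → nosizaboth, rovofvob → norovofvoboth) add no- … -oth around the stem.
So zisrob → nozisroboth.

nozisroboth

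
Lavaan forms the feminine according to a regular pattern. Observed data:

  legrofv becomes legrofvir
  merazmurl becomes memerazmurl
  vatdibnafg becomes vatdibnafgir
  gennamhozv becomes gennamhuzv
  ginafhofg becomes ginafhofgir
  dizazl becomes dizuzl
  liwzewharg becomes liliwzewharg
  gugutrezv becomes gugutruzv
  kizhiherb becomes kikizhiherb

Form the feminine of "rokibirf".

"rokibirf" has second-to-last letter 'r'. The stems whose second-to-last letter is 'r' (kizhiherb → kikizhiherb, merazmurl → memerazmurl, liwzewharg → liliwzewharg) repeat the first consonant+vowel as a prefix.
So rokibirf → rorokibirf.

rorokibirf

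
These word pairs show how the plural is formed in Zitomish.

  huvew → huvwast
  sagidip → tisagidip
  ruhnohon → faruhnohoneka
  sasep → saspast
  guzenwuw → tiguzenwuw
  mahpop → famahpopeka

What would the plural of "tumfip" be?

titumfip

"tumfip" has last vowel 'i'. The one such stem in the data (sagidip → tisagidip) adds the prefix ti-, so the same rule applies.
The other patterns: stems whose last vowel is 'o' add fa- … -eka around the stem; stems whose last vowel is 'e' delete the last vowel and add -ast.
So tumfip → titumfip.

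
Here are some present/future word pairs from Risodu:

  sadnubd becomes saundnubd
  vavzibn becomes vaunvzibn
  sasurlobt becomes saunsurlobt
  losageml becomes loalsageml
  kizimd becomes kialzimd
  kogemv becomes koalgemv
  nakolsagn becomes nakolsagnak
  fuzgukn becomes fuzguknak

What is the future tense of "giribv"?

giunribv

sadnubd and kizimd both end in -d yet inflect differently (saundnubd, kialzimd), so the final letter is not what conditions the rule; the second-to-last letter is.
"giribv" has second-to-last letter 'b'. The stems whose second-to-last letter is 'b' (sadnubd → saundnubd, vavzibn → vaunvzibn, sasurlobt → saunsurlobt) insert -un- after the first vowel.
So giribv → giunribv.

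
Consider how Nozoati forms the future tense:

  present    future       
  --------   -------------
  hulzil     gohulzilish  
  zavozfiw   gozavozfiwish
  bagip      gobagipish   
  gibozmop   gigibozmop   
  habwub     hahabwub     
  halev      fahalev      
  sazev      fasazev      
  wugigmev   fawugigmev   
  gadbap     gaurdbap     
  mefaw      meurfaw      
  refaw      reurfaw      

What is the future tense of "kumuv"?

bagip and gibozmop both end in -p yet inflect differently (gobagipish, gigibozmop), so the final letter is not what conditions the rule; the last vowel is.
"kumuv" has last vowel 'u'. The one such stem in the data (habwub → hahabwub) repeats the first consonant+vowel as a prefix (as does gibozmop), so the same rule applies.
The other patterns: stems whose last vowel is 'i' add go- … -ish around the stem; stems whose last vowel is 'e' add the prefix fa-; stems whose last vowel is 'a' insert -ur- after the first vowel.
So kumuv → kukumuv.

kukumuv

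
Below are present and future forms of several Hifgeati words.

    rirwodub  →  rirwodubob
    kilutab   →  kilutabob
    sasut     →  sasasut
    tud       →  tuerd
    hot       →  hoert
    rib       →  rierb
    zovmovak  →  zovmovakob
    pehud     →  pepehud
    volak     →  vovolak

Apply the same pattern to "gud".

"gud" has 1 vowel. The stems with 1 vowel (rib → rierb, hot → hoert, tud → tuerd) insert -er- after the first vowel.
The other patterns: stems with 2 vowels repeat the first consonant+vowel as a prefix; stems with 3 vowels add -ob.
So gud → guerd.

guerd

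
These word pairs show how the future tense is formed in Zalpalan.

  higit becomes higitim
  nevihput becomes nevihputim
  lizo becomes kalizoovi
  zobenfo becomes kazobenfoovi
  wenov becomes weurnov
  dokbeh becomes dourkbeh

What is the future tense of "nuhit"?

"nuhit" ends in -t. The stems ending in -t (higit → higitim, nevihput → nevihputim) add -im.
The other patterns: stems ending in -o add ka- … -ovi around the stem; stems ending in -h or -v insert -ur- after the first vowel.
So nuhit → nuhitim.

nuhitim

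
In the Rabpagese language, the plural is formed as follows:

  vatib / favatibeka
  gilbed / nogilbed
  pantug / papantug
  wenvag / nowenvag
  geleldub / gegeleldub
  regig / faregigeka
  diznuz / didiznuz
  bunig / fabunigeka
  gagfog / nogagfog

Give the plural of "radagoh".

noradagoh

regig and pantug both end in -g yet inflect differently (faregigeka, papantug), so the final letter is not what conditions the rule; the last vowel is.
"radagoh" has last vowel 'o'. The one such stem in the data (gagfog → nogagfog) adds the prefix no-, so the same rule applies.
The other patterns: stems whose last vowel is 'i' add fa- … -eka around the stem; stems whose last vowel is 'u' repeat the first consonant+vowel as a prefix.
So radagoh → noradagoh.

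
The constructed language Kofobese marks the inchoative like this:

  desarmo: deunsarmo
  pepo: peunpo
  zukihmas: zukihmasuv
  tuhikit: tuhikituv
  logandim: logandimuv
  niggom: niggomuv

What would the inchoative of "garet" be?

desarmo and niggom both have last vowel 'o' yet inflect differently (deunsarmo, niggomuv), so the last vowel is not what conditions the rule; the final letter is.
"garet" ends in -t. The one such stem in the data (tuhikit → tuhikituv) adds -uv, so the same rule applies.
So garet → garetuv.

garetuv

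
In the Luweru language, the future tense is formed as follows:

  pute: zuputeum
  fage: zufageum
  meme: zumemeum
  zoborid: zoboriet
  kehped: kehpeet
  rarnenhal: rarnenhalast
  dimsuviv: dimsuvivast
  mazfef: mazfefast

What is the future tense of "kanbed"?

kanbeet

"kanbed" ends in -d. The stems ending in -d (zoborid → zoboriet, kehped → kehpeet) drop the final letter and add -et.
The other patterns: stems ending in -e add zu- … -um around the stem; stems ending in -f, -l or -v add -ast.
So kanbed → kanbeet.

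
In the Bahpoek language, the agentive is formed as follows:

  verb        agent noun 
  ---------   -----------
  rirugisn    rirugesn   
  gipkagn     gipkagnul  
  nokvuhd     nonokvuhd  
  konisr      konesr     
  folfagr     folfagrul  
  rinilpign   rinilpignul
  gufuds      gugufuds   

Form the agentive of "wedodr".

"wedodr" has second-to-last letter 'd'. The one such stem in the data (gufuds → gugufuds) repeats the first consonant+vowel as a prefix (as does nokvuhd), so the same rule applies.
The other patterns: stems whose second-to-last letter is 'g' add -ul; stems whose second-to-last letter is 's' change the last vowel to 'e'.
So wedodr → wewedodr.

wewedodr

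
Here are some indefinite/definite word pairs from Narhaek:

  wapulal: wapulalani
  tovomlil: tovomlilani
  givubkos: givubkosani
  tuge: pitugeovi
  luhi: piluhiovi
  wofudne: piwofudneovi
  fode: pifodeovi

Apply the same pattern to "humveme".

tovomlil and luhi both have last vowel 'i' yet inflect differently (tovomlilani, piluhiovi), so the last vowel is not what conditions the rule; whether the stem ends in a vowel or a consonant is.
"humveme" ends in a vowel. The stems ending in a vowel (tuge → pitugeovi, luhi → piluhiovi, wofudne → piwofudneovi) add pi- … -ovi around the stem.
So humveme → pihumvemeovi.

pihumvemeovi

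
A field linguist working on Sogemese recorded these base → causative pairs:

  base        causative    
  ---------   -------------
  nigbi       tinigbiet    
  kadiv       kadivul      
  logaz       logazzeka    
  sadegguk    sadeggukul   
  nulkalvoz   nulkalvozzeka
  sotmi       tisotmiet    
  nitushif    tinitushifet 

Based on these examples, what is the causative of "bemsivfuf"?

tibemsivfufet

kadiv and nigbi both have last vowel 'i' yet inflect differently (kadivul, tinigbiet), so the last vowel is not what conditions the rule; the final letter is.
"bemsivfuf" ends in -f. The one such stem in the data (nitushif → tinitushifet) adds ti- … -et around the stem, so the same rule applies.
The other patterns: stems ending in -k or -v add -ul; stems ending in -z double the final consonant and add -eka.
So bemsivfuf → tibemsivfufet.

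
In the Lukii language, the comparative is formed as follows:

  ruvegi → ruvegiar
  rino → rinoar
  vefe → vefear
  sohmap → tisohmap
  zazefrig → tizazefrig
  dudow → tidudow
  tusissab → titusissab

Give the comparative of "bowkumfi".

ruvegi and zazefrig both have last vowel 'i' yet inflect differently (ruvegiar, tizazefrig), so the last vowel is not what conditions the rule; whether the stem ends in a vowel or a consonant is.
"bowkumfi" ends in a vowel. The stems ending in a vowel (ruvegi → ruvegiar, rino → rinoar, vefe → vefear) add -ar.
So bowkumfi → bowkumfiar.

bowkumfiar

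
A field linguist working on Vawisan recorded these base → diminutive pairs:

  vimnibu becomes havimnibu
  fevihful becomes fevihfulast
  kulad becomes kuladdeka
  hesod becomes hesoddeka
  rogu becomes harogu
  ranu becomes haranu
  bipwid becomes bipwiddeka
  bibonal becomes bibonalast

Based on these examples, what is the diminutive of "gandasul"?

"gandasul" ends in -l. The stems ending in -l (bibonal → bibonalast, fevihful → fevihfulast) add -ast.
So gandasul → gandasulast.

gandasulast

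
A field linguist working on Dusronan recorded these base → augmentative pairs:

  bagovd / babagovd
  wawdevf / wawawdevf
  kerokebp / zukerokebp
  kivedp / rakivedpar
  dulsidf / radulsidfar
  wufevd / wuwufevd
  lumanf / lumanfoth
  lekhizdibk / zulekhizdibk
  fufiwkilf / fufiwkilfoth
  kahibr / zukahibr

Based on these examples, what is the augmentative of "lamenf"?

lamenfoth

wawdevf and dulsidf both end in -f yet inflect differently (wawawdevf, radulsidfar), so the final letter is not what conditions the rule; the second-to-last letter is.
"lamenf" has second-to-last letter 'n'. The one such stem in the data (lumanf → lumanfoth) adds -oth, so the same rule applies.
So lamenf → lamenfoth.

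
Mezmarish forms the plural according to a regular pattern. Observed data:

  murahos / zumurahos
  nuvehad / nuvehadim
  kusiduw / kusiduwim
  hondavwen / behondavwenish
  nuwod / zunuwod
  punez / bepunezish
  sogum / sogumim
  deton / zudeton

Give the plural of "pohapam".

pohapamim

hondavwen and deton both end in -n yet inflect differently (behondavwenish, zudeton), so the final letter is not what conditions the rule; the last vowel is.
"pohapam" has last vowel 'a'. The one such stem in the data (nuvehad → nuvehadim) adds -im, so the same rule applies.
The other patterns: stems whose last vowel is 'e' add be- … -ish around the stem; stems whose last vowel is 'o' add the prefix zu-.
So pohapam → pohapamim.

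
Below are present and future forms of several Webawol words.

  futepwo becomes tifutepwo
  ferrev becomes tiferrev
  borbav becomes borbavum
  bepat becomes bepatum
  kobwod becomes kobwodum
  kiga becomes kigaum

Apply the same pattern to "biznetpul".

"biznetpul" begins with b-. The stems beginning with b- (borbav → borbavum, bepat → bepatum) add -um.
The other pattern: stems beginning with f- add the prefix ti-.
So biznetpul → biznetpulum.

biznetpulum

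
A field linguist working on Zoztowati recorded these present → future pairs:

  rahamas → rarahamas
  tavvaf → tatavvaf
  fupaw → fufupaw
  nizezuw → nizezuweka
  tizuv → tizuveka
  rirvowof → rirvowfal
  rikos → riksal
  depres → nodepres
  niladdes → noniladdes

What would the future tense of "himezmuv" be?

"himezmuv" has last vowel 'u'. The stems whose last vowel is 'u' (nizezuw → nizezuweka, tizuv → tizuveka) add -eka.
The other patterns: stems whose last vowel is 'a' repeat the first consonant+vowel as a prefix; stems whose last vowel is 'o' delete the last vowel and add -al; stems whose last vowel is 'e' add the prefix no-.
So himezmuv → himezmuveka.

himezmuveka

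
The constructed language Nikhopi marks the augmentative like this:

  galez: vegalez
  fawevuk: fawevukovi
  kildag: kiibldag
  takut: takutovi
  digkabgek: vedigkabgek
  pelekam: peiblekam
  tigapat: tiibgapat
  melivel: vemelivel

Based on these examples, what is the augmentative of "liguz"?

liguzovi

"liguz" has last vowel 'u'. The stems whose last vowel is 'u' (fawevuk → fawevukovi, takut → takutovi) add -ovi.
The other patterns: stems whose last vowel is 'e' add the prefix ve-; stems whose last vowel is 'a' insert -ib- after the first vowel.
So liguz → liguzovi.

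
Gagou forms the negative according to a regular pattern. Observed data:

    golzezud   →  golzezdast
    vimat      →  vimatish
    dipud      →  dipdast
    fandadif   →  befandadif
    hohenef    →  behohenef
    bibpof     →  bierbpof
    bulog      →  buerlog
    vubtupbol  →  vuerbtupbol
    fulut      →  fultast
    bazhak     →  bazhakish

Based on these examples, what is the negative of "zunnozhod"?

fulut and vimat both end in -t yet inflect differently (fultast, vimatish), so the final letter is not what conditions the rule; the last vowel is.
"zunnozhod" has last vowel 'o'. The stems whose last vowel is 'o' (bibpof → bierbpof, vubtupbol → vuerbtupbol, bulog → buerlog) insert -er- after the first vowel.
So zunnozhod → zuernnozhod.

zuernnozhod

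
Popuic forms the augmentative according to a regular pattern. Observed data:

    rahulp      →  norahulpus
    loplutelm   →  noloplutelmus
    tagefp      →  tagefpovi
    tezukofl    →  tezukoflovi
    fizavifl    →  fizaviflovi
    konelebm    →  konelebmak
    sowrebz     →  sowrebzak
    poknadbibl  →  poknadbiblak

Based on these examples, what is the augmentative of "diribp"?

"diribp" has second-to-last letter 'b'. The stems whose second-to-last letter is 'b' (konelebm → konelebmak, sowrebz → sowrebzak, poknadbibl → poknadbiblak) add -ak.
The other patterns: stems whose second-to-last letter is 'l' add no- … -us around the stem; stems whose second-to-last letter is 'f' add -ovi.
So diribp → diribpak.

diribpak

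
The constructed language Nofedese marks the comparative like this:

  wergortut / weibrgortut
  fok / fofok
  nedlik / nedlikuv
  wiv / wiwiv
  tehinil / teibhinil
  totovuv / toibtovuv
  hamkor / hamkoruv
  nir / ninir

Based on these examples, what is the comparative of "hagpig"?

hagpiguv

fok and nedlik both end in -k yet inflect differently (fofok, nedlikuv), so the final letter is not what conditions the rule; the number of vowels is.
"hagpig" has 2 vowels. The stems with 2 vowels (nedlik → nedlikuv, hamkor → hamkoruv) add -uv.
So hagpig → hagpiguv.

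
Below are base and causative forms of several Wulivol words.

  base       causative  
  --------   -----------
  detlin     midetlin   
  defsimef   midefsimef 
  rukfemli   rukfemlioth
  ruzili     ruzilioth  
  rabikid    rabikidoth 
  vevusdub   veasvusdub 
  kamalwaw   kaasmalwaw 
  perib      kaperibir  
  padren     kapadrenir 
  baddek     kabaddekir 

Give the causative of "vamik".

vevusdub and perib both end in -b yet inflect differently (veasvusdub, kaperibir), so the final letter is not what conditions the rule; the first letter is.
"vamik" begins with v-. The one such stem in the data (vevusdub → veasvusdub) inserts -as- after the first vowel (as does kamalwaw), so the same rule applies.
The other patterns: stems beginning with d- add the prefix mi-; stems beginning with r- add -oth; stems beginning with b- or p- add ka- … -ir around the stem.
So vamik → vaasmik.

vaasmik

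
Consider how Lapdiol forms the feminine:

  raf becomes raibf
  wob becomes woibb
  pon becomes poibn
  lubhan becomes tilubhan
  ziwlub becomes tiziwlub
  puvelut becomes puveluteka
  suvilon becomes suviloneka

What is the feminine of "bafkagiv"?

pon and lubhan both end in -n yet inflect differently (poibn, tilubhan), so the final letter is not what conditions the rule; the number of vowels is.
"bafkagiv" has 3 vowels. The stems with 3 vowels (puvelut → puveluteka, suvilon → suviloneka) add -eka.
So bafkagiv → bafkagiveka.

bafkagiveka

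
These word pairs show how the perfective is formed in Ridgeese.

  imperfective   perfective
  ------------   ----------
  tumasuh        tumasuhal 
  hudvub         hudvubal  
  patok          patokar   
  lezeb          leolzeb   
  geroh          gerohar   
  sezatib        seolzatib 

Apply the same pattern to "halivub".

tumasuh and geroh both end in -h yet inflect differently (tumasuhal, gerohar), so the final letter is not what conditions the rule; the last vowel is.
"halivub" has last vowel 'u'. The stems whose last vowel is 'u' (tumasuh → tumasuhal, hudvub → hudvubal) add -al.
The other patterns: stems whose last vowel is 'o' add -ar; stems whose last vowel is 'e' or 'i' insert -ol- after the first vowel.
So halivub → halivubal.

halivubal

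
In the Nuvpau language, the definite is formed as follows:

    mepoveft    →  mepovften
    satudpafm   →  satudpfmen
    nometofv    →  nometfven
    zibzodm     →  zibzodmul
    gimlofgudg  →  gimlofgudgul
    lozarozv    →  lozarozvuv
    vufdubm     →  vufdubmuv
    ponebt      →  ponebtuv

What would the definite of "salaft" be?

satudpafm and zibzodm both end in -m yet inflect differently (satudpfmen, zibzodmul), so the final letter is not what conditions the rule; the second-to-last letter is.
"salaft" has second-to-last letter 'f'. The stems whose second-to-last letter is 'f' (mepoveft → mepovften, satudpafm → satudpfmen, nometofv → nometfven) delete the last vowel and add -en.
So salaft → salften.

salften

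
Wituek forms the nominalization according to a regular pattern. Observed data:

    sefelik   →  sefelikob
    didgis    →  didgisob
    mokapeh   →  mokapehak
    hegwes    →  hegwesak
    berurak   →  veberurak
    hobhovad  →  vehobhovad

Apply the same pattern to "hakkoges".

hakkogesak

didgis and hegwes both end in -s yet inflect differently (didgisob, hegwesak), so the final letter is not what conditions the rule; the last vowel is.
"hakkoges" has last vowel 'e'. The stems whose last vowel is 'e' (mokapeh → mokapehak, hegwes → hegwesak) add -ak.
So hakkoges → hakkogesak.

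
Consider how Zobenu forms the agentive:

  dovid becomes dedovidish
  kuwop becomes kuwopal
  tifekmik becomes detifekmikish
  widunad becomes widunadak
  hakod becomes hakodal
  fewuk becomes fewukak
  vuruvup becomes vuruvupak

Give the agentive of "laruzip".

hakod and dovid both end in -d yet inflect differently (hakodal, dedovidish), so the final letter is not what conditions the rule; the last vowel is.
"laruzip" has last vowel 'i'. The stems whose last vowel is 'i' (tifekmik → detifekmikish, dovid → dedovidish) add de- … -ish around the stem.
The other patterns: stems whose last vowel is 'o' add -al; stems whose last vowel is 'a' or 'u' add -ak.
So laruzip → delaruzipish.

delaruzipish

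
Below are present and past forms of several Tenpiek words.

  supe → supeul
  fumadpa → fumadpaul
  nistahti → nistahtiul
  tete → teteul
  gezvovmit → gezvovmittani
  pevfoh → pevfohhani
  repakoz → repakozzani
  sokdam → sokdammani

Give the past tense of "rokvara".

nistahti and gezvovmit both have last vowel 'i' yet inflect differently (nistahtiul, gezvovmittani), so the last vowel is not what conditions the rule; whether the stem ends in a vowel or a consonant is.
"rokvara" ends in a vowel. The stems ending in a vowel (supe → supeul, fumadpa → fumadpaul, nistahti → nistahtiul) add -ul.
The other pattern: stems ending in a consonant double the final consonant and add -ani.
So rokvara → rokvaraul.

rokvaraul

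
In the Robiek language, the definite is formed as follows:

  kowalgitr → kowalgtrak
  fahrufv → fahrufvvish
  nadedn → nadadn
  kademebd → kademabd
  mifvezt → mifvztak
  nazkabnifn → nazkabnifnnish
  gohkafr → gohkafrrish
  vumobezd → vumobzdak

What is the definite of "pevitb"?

gohkafr and kowalgitr both end in -r yet inflect differently (gohkafrrish, kowalgtrak), so the final letter is not what conditions the rule; the second-to-last letter is.
"pevitb" has second-to-last letter 't'. The one such stem in the data (kowalgitr → kowalgtrak) deletes the last vowel and adds -ak (as do vumobezd, mifvezt), so the same rule applies.
So pevitb → pevtbak.

pevtbak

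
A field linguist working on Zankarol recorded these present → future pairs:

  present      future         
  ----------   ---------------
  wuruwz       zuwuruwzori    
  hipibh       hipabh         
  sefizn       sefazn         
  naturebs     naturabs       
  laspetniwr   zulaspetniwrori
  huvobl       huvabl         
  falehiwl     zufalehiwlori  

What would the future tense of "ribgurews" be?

zuribgurewsori

falehiwl and huvobl both end in -l yet inflect differently (zufalehiwlori, huvabl), so the final letter is not what conditions the rule; the second-to-last letter is.
"ribgurews" has second-to-last letter 'w'. The stems whose second-to-last letter is 'w' (falehiwl → zufalehiwlori, wuruwz → zuwuruwzori, laspetniwr → zulaspetniwrori) add zu- … -ori around the stem.
The other pattern: stems whose second-to-last letter is 'b' or 'z' change the last vowel to 'a'.
So ribgurews → zuribgurewsori.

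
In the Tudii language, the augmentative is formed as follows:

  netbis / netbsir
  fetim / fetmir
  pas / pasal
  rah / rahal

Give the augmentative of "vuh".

"vuh" has 1 vowel. The stems with 1 vowel (pas → pasal, rah → rahal) add -al.
So vuh → vuhal.

vuhal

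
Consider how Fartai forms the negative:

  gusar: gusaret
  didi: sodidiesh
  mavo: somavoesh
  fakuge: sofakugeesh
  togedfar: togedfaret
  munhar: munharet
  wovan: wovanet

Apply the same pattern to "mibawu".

"mibawu" ends in a vowel. The stems ending in a vowel (didi → sodidiesh, fakuge → sofakugeesh, mavo → somavoesh) add so- … -esh around the stem.
The other pattern: stems ending in a consonant add -et.
So mibawu → somibawuesh.

somibawuesh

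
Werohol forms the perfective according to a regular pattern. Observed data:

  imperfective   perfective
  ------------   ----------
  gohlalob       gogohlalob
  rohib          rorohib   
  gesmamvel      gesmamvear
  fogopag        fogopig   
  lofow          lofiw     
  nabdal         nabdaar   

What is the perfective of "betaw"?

betiw

gohlalob and lofow both have last vowel 'o' yet inflect differently (gogohlalob, lofiw), so the last vowel is not what conditions the rule; the final letter is.
"betaw" ends in -w. The one such stem in the data (lofow → lofiw) changes the last vowel to 'i' (as does fogopag), so the same rule applies.
So betaw → betiw.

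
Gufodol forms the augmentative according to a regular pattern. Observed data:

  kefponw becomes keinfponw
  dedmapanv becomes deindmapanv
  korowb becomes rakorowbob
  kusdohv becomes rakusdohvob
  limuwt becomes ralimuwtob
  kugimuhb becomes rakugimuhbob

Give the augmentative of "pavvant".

dedmapanv and kusdohv both end in -v yet inflect differently (deindmapanv, rakusdohvob), so the final letter is not what conditions the rule; the second-to-last letter is.
"pavvant" has second-to-last letter 'n'. The stems whose second-to-last letter is 'n' (kefponw → keinfponw, dedmapanv → deindmapanv) insert -in- after the first vowel.
So pavvant → painvvant.

painvvant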